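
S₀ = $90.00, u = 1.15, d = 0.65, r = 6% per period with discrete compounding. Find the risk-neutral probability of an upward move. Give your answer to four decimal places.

p = 0.8200

Risk-neutral probability p = (1 + 0.06 − 0.65)/(1.15 − 0.65) = 0.4100/0.5000 = 0.8200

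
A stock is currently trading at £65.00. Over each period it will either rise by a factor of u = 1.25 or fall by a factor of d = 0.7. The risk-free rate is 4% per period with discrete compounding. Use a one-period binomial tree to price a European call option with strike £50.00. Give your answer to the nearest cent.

£18.58

Risk-neutral probability p = (1 + 0.04 − 0.7)/(1.25 − 0.7) = 0.3400/0.5500 = 0.6182
Terminal stock prices: S_u = 81.25, S_d = 45.5
Terminal payoffs (S − K): max(31.25, 0) = 31.25, max(-4.5, 0) = 0
Node 0 (S = 65): V_0 = 1/1.04·[0.6182·31.2500 + 0.3818·0.0000] = 18.5752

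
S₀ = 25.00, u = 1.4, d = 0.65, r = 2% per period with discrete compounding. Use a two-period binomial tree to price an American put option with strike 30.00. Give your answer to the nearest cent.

Risk-neutral probability p = (1 + 0.02 − 0.65)/(1.4 − 0.65) = 0.3700/0.7500 = 0.4933
Terminal stock prices: S_uu = 49, S_ud = 22.75, S_dd = 10.56
Terminal payoffs (K − S): max(-19, 0) = 0, max(7.25, 0) = 7.25, max(19.44, 0) = 19.44
Node u (S = 35): continuation = 1/1.02·[0.4933·0.0000 + 0.5067·7.2500] = 3.6013; exercise value = 0.0000 ≤ continuation, so V_u = 3.6013
Node d (S = 16.25): continuation = 1/1.02·[0.4933·7.2500 + 0.5067·19.4375] = 13.1618; exercise value = 13.7500 > continuation, so V_d = 13.7500 (exercise)
Node 0 (S = 25): continuation = 1/1.02·[0.4933·3.6013 + 0.5067·13.7500] = 8.5719; exercise value = 5.0000 ≤ continuation, so V_0 = 8.5719

8.57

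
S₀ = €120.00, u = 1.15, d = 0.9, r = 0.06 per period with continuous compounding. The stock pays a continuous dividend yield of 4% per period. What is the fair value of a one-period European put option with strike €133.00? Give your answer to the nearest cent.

Per-period risk-free factor R = e^0.06 = 1.0618; dividend-adjusted growth = e^(0.06−0.04) = 1.0202.
Risk-neutral probability p = (1.0202 − 0.9)/(1.15 − 0.9) = 0.1202/0.2500 = 0.4808
Terminal stock prices: S_u = 138, S_d = 108
Terminal payoffs (K − S): max(-5, 0) = 0, max(25, 0) = 25
Node 0 (S = 120): V_0 = e^(−0.06)·[0.4808·0.0000 + 0.5192·25.0000] = 12.2240

€12.22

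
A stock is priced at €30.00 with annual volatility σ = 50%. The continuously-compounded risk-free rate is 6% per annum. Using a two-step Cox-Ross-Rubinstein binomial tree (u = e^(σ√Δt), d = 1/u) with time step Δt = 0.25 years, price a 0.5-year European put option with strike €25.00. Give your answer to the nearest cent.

€1.87

CRR parameters: u = e^(σ√Δt) = e^(0.5·√0.25) = 1.2840, d = 1/u = 0.7788
Per-period rate: rΔt = 0.06·0.25 = 0.015, so R = e^0.015 = 1.0151
Risk-neutral probability p = (e^0.015 − 0.7788)/(1.2840 − 0.7788) = 0.2363/0.5052 = 0.4677
Terminal stock prices: S_uu = 49.46, S_ud = 30, S_dd = 18.2
Terminal payoffs (K − S): max(-24.46, 0) = 0, max(-5, 0) = 0, max(6.804, 0) = 6.804
Node u (S = 38.52): V_u = e^(−0.015)·[0.4677·0.0000 + 0.5323·0.0000] = 0.0000
Node d (S = 23.36): V_d = e^(−0.015)·[0.4677·0.0000 + 0.5323·6.8041] = 3.5676
Node 0 (S = 30): V_0 = e^(−0.015)·[0.4677·0.0000 + 0.5323·3.5676] = 1.8707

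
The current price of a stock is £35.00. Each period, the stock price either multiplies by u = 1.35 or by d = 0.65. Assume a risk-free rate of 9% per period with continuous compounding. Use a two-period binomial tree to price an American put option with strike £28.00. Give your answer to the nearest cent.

£1.75

Risk-neutral probability p = (e^0.09 − 0.65)/(1.35 − 0.65) = 0.4442/0.7000 = 0.6345
Terminal stock prices: S_uu = 63.79, S_ud = 30.71, S_dd = 14.79
Terminal payoffs (K − S): max(-35.79, 0) = 0, max(-2.713, 0) = 0, max(13.21, 0) = 13.21
Node u (S = 47.25): continuation = e^(−0.09)·[0.6345·0.0000 + 0.3655·0.0000] = 0.0000; exercise value = 0.0000 ≤ continuation, so V_u = 0.0000
Node d (S = 22.75): continuation = e^(−0.09)·[0.6345·0.0000 + 0.3655·13.2125] = 4.4131; exercise value = 5.2500 > continuation, so V_d = 5.2500 (exercise)
Node 0 (S = 35): continuation = e^(−0.09)·[0.6345·0.0000 + 0.3655·5.2500] = 1.7536; exercise value = 0.0000 ≤ continuation, so V_0 = 1.7536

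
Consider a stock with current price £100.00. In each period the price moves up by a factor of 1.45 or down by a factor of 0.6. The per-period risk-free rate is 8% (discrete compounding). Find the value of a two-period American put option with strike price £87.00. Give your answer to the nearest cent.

Risk-neutral probability p = (1 + 0.08 − 0.6)/(1.45 − 0.6) = 0.4800/0.8500 = 0.5647
Terminal stock prices: S_uu = 210.2, S_ud = 87, S_dd = 36
Terminal payoffs (K − S): max(-123.2, 0) = 0, max(0, 0) = 0, max(51, 0) = 51
Node u (S = 145): continuation = 1/1.08·[0.5647·0.0000 + 0.4353·0.0000] = 0.0000; exercise value = 0.0000 ≤ continuation, so V_u = 0.0000
Node d (S = 60): continuation = 1/1.08·[0.5647·0.0000 + 0.4353·51.0000] = 20.5556; exercise value = 27.0000 > continuation, so V_d = 27.0000 (exercise)
Node 0 (S = 100): continuation = 1/1.08·[0.5647·0.0000 + 0.4353·27.0000] = 10.8824; exercise value = 0.0000 ≤ continuation, so V_0 = 10.8824

£10.88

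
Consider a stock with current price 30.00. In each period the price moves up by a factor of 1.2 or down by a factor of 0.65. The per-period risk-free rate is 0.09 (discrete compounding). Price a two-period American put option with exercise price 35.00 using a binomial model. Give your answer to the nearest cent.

5.00

Risk-neutral probability p = (1 + 0.09 − 0.65)/(1.2 − 0.65) = 0.4400/0.5500 = 0.8000
Terminal stock prices: S_uu = 43.2, S_ud = 23.4, S_dd = 12.68
Terminal payoffs (K − S): max(-8.2, 0) = 0, max(11.6, 0) = 11.6, max(22.32, 0) = 22.32
Node u (S = 36): continuation = 1/1.09·[0.8000·0.0000 + 0.2000·11.6000] = 2.1284; exercise value = 0.0000 ≤ continuation, so V_u = 2.1284
Node d (S = 19.5): continuation = 1/1.09·[0.8000·11.6000 + 0.2000·22.3250] = 12.6101; exercise value = 15.5000 > continuation, so V_d = 15.5000 (exercise)
Node 0 (S = 30): continuation = 1/1.09·[0.8000·2.1284 + 0.2000·15.5000] = 4.4062; exercise value = 5.0000 > continuation, so V_0 = 5.0000 (exercise)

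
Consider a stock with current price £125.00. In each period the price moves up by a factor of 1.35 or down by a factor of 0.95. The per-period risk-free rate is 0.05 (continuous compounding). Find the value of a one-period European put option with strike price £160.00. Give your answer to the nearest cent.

£29.30

Risk-neutral probability p = (e^0.05 − 0.95)/(1.35 − 0.95) = 0.1013/0.4000 = 0.2532
Terminal stock prices: S_u = 168.8, S_d = 118.8
Terminal payoffs (K − S): max(-8.75, 0) = 0, max(41.25, 0) = 41.25
Node 0 (S = 125): V_0 = e^(−0.05)·[0.2532·0.0000 + 0.7468·41.2500] = 29.3040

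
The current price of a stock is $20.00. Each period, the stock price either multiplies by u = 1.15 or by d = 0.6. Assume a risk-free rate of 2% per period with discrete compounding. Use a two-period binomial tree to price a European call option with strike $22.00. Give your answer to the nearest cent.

$2.49

Risk-neutral probability p = (1 + 0.02 − 0.6)/(1.15 − 0.6) = 0.4200/0.5500 = 0.7636
Terminal stock prices: S_uu = 26.45, S_ud = 13.8, S_dd = 7.2
Terminal payoffs (S − K): max(4.45, 0) = 4.45, max(-8.2, 0) = 0, max(-14.8, 0) = 0
Node u (S = 23): V_u = 1/1.02·[0.7636·4.4500 + 0.2364·0.0000] = 3.3316
Node d (S = 12): V_d = 1/1.02·[0.7636·0.0000 + 0.2364·0.0000] = 0.0000
Node 0 (S = 20): V_0 = 1/1.02·[0.7636·3.3316 + 0.2364·0.0000] = 2.4942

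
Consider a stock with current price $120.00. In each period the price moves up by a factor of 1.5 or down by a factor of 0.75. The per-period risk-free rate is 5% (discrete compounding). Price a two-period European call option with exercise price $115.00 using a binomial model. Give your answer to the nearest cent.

$31.20

Risk-neutral probability p = (1 + 0.05 − 0.75)/(1.5 − 0.75) = 0.3000/0.7500 = 0.4000
Terminal stock prices: S_uu = 270, S_ud = 135, S_dd = 67.5
Terminal payoffs (S − K): max(155, 0) = 155, max(20, 0) = 20, max(-47.5, 0) = 0
Node u (S = 180): V_u = 1/1.05·[0.4000·155.0000 + 0.6000·20.0000] = 70.4762
Node d (S = 90): V_d = 1/1.05·[0.4000·20.0000 + 0.6000·0.0000] = 7.6190
Node 0 (S = 120): V_0 = 1/1.05·[0.4000·70.4762 + 0.6000·7.6190] = 31.2018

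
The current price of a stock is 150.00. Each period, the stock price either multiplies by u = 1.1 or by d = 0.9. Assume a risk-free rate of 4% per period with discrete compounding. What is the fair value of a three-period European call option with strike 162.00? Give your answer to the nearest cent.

12.01

Risk-neutral probability p = (1 + 0.04 − 0.9)/(1.1 − 0.9) = 0.1400/0.2000 = 0.7000
Terminal stock prices: S_uuu = 199.7, S_uud = 163.4, S_udd = 133.7, S_ddd = 109.4
Terminal payoffs (S − K): max(37.65, 0) = 37.65, max(1.35, 0) = 1.35, max(-28.35, 0) = 0, max(-52.65, 0) = 0
Node uu (S = 181.5): V_uu = 1/1.04·[0.7000·37.6500 + 0.3000·1.3500] = 25.7308
Node ud (S = 148.5): V_ud = 1/1.04·[0.7000·1.3500 + 0.3000·0.0000] = 0.9087
Node dd (S = 121.5): V_dd = 1/1.04·[0.7000·0.0000 + 0.3000·0.0000] = 0.0000
Node u (S = 165): V_u = 1/1.04·[0.7000·25.7308 + 0.3000·0.9087] = 17.5809
Node d (S = 135): V_d = 1/1.04·[0.7000·0.9087 + 0.3000·0.0000] = 0.6116
Node 0 (S = 150): V_0 = 1/1.04·[0.7000·17.5809 + 0.3000·0.6116] = 12.0097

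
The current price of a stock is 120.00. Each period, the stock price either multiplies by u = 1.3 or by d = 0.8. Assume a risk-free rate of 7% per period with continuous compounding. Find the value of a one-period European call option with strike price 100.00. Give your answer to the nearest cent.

Risk-neutral probability p = (e^0.07 − 0.8)/(1.3 − 0.8) = 0.2725/0.5000 = 0.5450
Terminal stock prices: S_u = 156, S_d = 96
Terminal payoffs (S − K): max(56, 0) = 56, max(-4, 0) = 0
Node 0 (S = 120): V_0 = e^(−0.07)·[0.5450·56.0000 + 0.4550·0.0000] = 28.4575

28.46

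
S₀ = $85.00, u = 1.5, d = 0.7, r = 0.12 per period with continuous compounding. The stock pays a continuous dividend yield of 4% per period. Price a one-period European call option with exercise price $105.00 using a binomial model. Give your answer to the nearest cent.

$9.56

Per-period risk-free factor R = e^0.12 = 1.1275; dividend-adjusted growth = e^(0.12−0.04) = 1.0833.
Risk-neutral probability p = (1.0833 − 0.7)/(1.5 − 0.7) = 0.3833/0.8000 = 0.4791
Terminal stock prices: S_u = 127.5, S_d = 59.5
Terminal payoffs (S − K): max(22.5, 0) = 22.5, max(-45.5, 0) = 0
Node 0 (S = 85): V_0 = e^(−0.12)·[0.4791·22.5000 + 0.5209·0.0000] = 9.5610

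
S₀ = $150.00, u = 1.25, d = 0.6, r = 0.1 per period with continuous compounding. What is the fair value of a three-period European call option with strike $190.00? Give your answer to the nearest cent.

Risk-neutral probability p = (e^0.1 − 0.6)/(1.25 − 0.6) = 0.5052/0.6500 = 0.7772
Terminal stock prices: S_uuu = 293, S_uud = 140.6, S_udd = 67.5, S_ddd = 32.4
Terminal payoffs (S − K): max(103, 0) = 103, max(-49.38, 0) = 0, max(-122.5, 0) = 0, max(-157.6, 0) = 0
Node uu (S = 234.4): V_uu = e^(−0.1)·[0.7772·102.9688 + 0.2228·0.0000] = 72.4104
Node ud (S = 112.5): V_ud = e^(−0.1)·[0.7772·0.0000 + 0.2228·0.0000] = 0.0000
Node dd (S = 54): V_dd = e^(−0.1)·[0.7772·0.0000 + 0.2228·0.0000] = 0.0000
Node u (S = 187.5): V_u = e^(−0.1)·[0.7772·72.4104 + 0.2228·0.0000] = 50.9210
Node d (S = 90): V_d = e^(−0.1)·[0.7772·0.0000 + 0.2228·0.0000] = 0.0000
Node 0 (S = 150): V_0 = e^(−0.1)·[0.7772·50.9210 + 0.2228·0.0000] = 35.8090

$35.81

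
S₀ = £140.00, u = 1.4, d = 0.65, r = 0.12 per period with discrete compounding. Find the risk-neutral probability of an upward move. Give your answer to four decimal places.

p = 0.6267

Risk-neutral probability p = (1 + 0.12 − 0.65)/(1.4 − 0.65) = 0.4700/0.7500 = 0.6267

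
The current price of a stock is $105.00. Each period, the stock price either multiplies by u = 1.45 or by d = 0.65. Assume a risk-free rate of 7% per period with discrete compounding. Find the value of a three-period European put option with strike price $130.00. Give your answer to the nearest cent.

$27.90

Risk-neutral probability p = (1 + 0.07 − 0.65)/(1.45 − 0.65) = 0.4200/0.8000 = 0.5250
Terminal stock prices: S_uuu = 320.1, S_uud = 143.5, S_udd = 64.33, S_ddd = 28.84
Terminal payoffs (K − S): max(-190.1, 0) = 0, max(-13.5, 0) = 0, max(65.67, 0) = 65.67, max(101.2, 0) = 101.2
Node uu (S = 220.8): V_uu = 1/1.07·[0.5250·0.0000 + 0.4750·0.0000] = 0.0000
Node ud (S = 98.96): V_ud = 1/1.07·[0.5250·0.0000 + 0.4750·65.6744] = 29.1545
Node dd (S = 44.36): V_dd = 1/1.07·[0.5250·65.6744 + 0.4750·101.1644] = 77.1328
Node u (S = 152.2): V_u = 1/1.07·[0.5250·0.0000 + 0.4750·29.1545] = 12.9424
Node d (S = 68.25): V_d = 1/1.07·[0.5250·29.1545 + 0.4750·77.1328] = 48.5460
Node 0 (S = 105): V_0 = 1/1.07·[0.5250·12.9424 + 0.4750·48.5460] = 27.9010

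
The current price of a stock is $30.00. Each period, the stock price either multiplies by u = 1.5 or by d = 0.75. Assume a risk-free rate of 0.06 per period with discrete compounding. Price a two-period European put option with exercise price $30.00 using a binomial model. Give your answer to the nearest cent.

$4.02

Risk-neutral probability p = (1 + 0.06 − 0.75)/(1.5 − 0.75) = 0.3100/0.7500 = 0.4133
Terminal stock prices: S_uu = 67.5, S_ud = 33.75, S_dd = 16.88
Terminal payoffs (K − S): max(-37.5, 0) = 0, max(-3.75, 0) = 0, max(13.12, 0) = 13.12
Node u (S = 45): V_u = 1/1.06·[0.4133·0.0000 + 0.5867·0.0000] = 0.0000
Node d (S = 22.5): V_d = 1/1.06·[0.4133·0.0000 + 0.5867·13.1250] = 7.2642
Node 0 (S = 30): V_0 = 1/1.06·[0.4133·0.0000 + 0.5867·7.2642] = 4.0204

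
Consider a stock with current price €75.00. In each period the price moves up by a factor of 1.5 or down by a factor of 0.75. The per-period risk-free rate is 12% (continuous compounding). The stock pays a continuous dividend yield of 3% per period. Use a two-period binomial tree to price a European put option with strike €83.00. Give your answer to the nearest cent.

Per-period risk-free factor R = e^0.12 = 1.1275; dividend-adjusted growth = e^(0.12−0.03) = 1.0942.
Risk-neutral probability p = (1.0942 − 0.75)/(1.5 − 0.75) = 0.3442/0.7500 = 0.4589
Terminal stock prices: S_uu = 168.8, S_ud = 84.38, S_dd = 42.19
Terminal payoffs (K − S): max(-85.75, 0) = 0, max(-1.375, 0) = 0, max(40.81, 0) = 40.81
Node u (S = 112.5): V_u = e^(−0.12)·[0.4589·0.0000 + 0.5411·0.0000] = 0.0000
Node d (S = 56.25): V_d = e^(−0.12)·[0.4589·0.0000 + 0.5411·40.8125] = 19.5865
Node 0 (S = 75): V_0 = e^(−0.12)·[0.4589·0.0000 + 0.5411·19.5865] = 9.3998

€9.40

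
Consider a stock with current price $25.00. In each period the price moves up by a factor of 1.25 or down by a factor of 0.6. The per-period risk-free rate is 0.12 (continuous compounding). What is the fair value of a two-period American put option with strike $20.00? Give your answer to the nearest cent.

Risk-neutral probability p = (e^0.12 − 0.6)/(1.25 − 0.6) = 0.5275/0.6500 = 0.8115
Terminal stock prices: S_uu = 39.06, S_ud = 18.75, S_dd = 9
Terminal payoffs (K − S): max(-19.06, 0) = 0, max(1.25, 0) = 1.25, max(11, 0) = 11
Node u (S = 31.25): continuation = e^(−0.12)·[0.8115·0.0000 + 0.1885·1.2500] = 0.2089; exercise value = 0.0000 ≤ continuation, so V_u = 0.2089
Node d (S = 15): continuation = e^(−0.12)·[0.8115·1.2500 + 0.1885·11.0000] = 2.7384; exercise value = 5.0000 > continuation, so V_d = 5.0000 (exercise)
Node 0 (S = 25): continuation = e^(−0.12)·[0.8115·0.2089 + 0.1885·5.0000] = 0.9862; exercise value = 0.0000 ≤ continuation, so V_0 = 0.9862

$0.99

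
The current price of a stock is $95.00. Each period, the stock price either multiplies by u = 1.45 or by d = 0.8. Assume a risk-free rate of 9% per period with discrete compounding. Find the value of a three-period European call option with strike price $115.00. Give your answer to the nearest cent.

Risk-neutral probability p = (1 + 0.09 − 0.8)/(1.45 − 0.8) = 0.2900/0.6500 = 0.4462
Terminal stock prices: S_uuu = 289.6, S_uud = 159.8, S_udd = 88.16, S_ddd = 48.64
Terminal payoffs (S − K): max(174.6, 0) = 174.6, max(44.79, 0) = 44.79, max(-26.84, 0) = 0, max(-66.36, 0) = 0
Node uu (S = 199.7): V_uu = 1/1.09·[0.4462·174.6194 + 0.5538·44.7900] = 94.2329
Node ud (S = 110.2): V_ud = 1/1.09·[0.4462·44.7900 + 0.5538·0.0000] = 18.3332
Node dd (S = 60.8): V_dd = 1/1.09·[0.4462·0.0000 + 0.5538·0.0000] = 0.0000
Node u (S = 137.8): V_u = 1/1.09·[0.4462·94.2329 + 0.5538·18.3332] = 47.8864
Node d (S = 76): V_d = 1/1.09·[0.4462·18.3332 + 0.5538·0.0000] = 7.5041
Node 0 (S = 95): V_0 = 1/1.09·[0.4462·47.8864 + 0.5538·7.5041] = 23.4136

$23.41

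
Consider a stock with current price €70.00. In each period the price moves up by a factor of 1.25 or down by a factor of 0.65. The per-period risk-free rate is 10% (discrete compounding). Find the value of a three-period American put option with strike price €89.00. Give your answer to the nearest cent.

€19.00

Risk-neutral probability p = (1 + 0.1 − 0.65)/(1.25 − 0.65) = 0.4500/0.6000 = 0.7500
Terminal stock prices: S_uuu = 136.7, S_uud = 71.09, S_udd = 36.97, S_ddd = 19.22
Terminal payoffs (K − S): max(-47.72, 0) = 0, max(17.91, 0) = 17.91, max(52.03, 0) = 52.03, max(69.78, 0) = 69.78
Node uu (S = 109.4): continuation = 1/1.1·[0.7500·0.0000 + 0.2500·17.9062] = 4.0696; exercise value = 0.0000 ≤ continuation, so V_uu = 4.0696
Node ud (S = 56.88): continuation = 1/1.1·[0.7500·17.9062 + 0.2500·52.0312] = 24.0341; exercise value = 32.1250 > continuation, so V_ud = 32.1250 (exercise)
Node dd (S = 29.58): continuation = 1/1.1·[0.7500·52.0312 + 0.2500·69.7763] = 51.3341; exercise value = 59.4250 > continuation, so V_dd = 59.4250 (exercise)
Node u (S = 87.5): continuation = 1/1.1·[0.7500·4.0696 + 0.2500·32.1250] = 10.0759; exercise value = 1.5000 ≤ continuation, so V_u = 10.0759
Node d (S = 45.5): continuation = 1/1.1·[0.7500·32.1250 + 0.2500·59.4250] = 35.4091; exercise value = 43.5000 > continuation, so V_d = 43.5000 (exercise)
Node 0 (S = 70): continuation = 1/1.1·[0.7500·10.0759 + 0.2500·43.5000] = 16.7563; exercise value = 19.0000 > continuation, so V_0 = 19.0000 (exercise)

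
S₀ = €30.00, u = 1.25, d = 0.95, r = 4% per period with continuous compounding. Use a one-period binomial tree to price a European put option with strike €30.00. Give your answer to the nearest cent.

€1.00

Risk-neutral probability p = (e^0.04 − 0.95)/(1.25 − 0.95) = 0.0908/0.3000 = 0.3027
Terminal stock prices: S_u = 37.5, S_d = 28.5
Terminal payoffs (K − S): max(-7.5, 0) = 0, max(1.5, 0) = 1.5
Node 0 (S = 30): V_0 = e^(−0.04)·[0.3027·0.0000 + 0.6973·1.5000] = 1.0049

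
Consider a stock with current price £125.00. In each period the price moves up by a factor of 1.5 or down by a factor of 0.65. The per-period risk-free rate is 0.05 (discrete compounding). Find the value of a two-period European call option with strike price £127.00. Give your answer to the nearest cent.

Risk-neutral probability p = (1 + 0.05 − 0.65)/(1.5 − 0.65) = 0.4000/0.8500 = 0.4706
Terminal stock prices: S_uu = 281.2, S_ud = 121.9, S_dd = 52.81
Terminal payoffs (S − K): max(154.2, 0) = 154.2, max(-5.125, 0) = 0, max(-74.19, 0) = 0
Node u (S = 187.5): V_u = 1/1.05·[0.4706·154.2500 + 0.5294·0.0000] = 69.1317
Node d (S = 81.25): V_d = 1/1.05·[0.4706·0.0000 + 0.5294·0.0000] = 0.0000
Node 0 (S = 125): V_0 = 1/1.05·[0.4706·69.1317 + 0.5294·0.0000] = 30.9834

£30.98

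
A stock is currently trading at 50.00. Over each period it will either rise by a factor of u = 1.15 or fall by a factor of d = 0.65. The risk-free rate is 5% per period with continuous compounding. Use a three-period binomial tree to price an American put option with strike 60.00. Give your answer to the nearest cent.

10.27

Risk-neutral probability p = (e^0.05 − 0.65)/(1.15 − 0.65) = 0.4013/0.5000 = 0.8025
Terminal stock prices: S_uuu = 76.04, S_uud = 42.98, S_udd = 24.29, S_ddd = 13.73
Terminal payoffs (K − S): max(-16.04, 0) = 0, max(17.02, 0) = 17.02, max(35.71, 0) = 35.71, max(46.27, 0) = 46.27
Node uu (S = 66.12): continuation = e^(−0.05)·[0.8025·0.0000 + 0.1975·17.0188] = 3.1966; exercise value = 0.0000 ≤ continuation, so V_uu = 3.1966
Node ud (S = 37.38): continuation = e^(−0.05)·[0.8025·17.0188 + 0.1975·35.7062] = 19.6988; exercise value = 22.6250 > continuation, so V_ud = 22.6250 (exercise)
Node dd (S = 21.13): continuation = e^(−0.05)·[0.8025·35.7062 + 0.1975·46.2687] = 35.9488; exercise value = 38.8750 > continuation, so V_dd = 38.8750 (exercise)
Node u (S = 57.5): continuation = e^(−0.05)·[0.8025·3.1966 + 0.1975·22.6250] = 6.6899; exercise value = 2.5000 ≤ continuation, so V_u = 6.6899
Node d (S = 32.5): continuation = e^(−0.05)·[0.8025·22.6250 + 0.1975·38.8750] = 24.5738; exercise value = 27.5000 > continuation, so V_d = 27.5000 (exercise)
Node 0 (S = 50): continuation = e^(−0.05)·[0.8025·6.6899 + 0.1975·27.5000] = 10.2723; exercise value = 10.0000 ≤ continuation, so V_0 = 10.2723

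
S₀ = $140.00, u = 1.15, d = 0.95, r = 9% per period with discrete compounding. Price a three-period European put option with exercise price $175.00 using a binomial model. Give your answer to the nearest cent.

$5.48

Risk-neutral probability p = (1 + 0.09 − 0.95)/(1.15 − 0.95) = 0.1400/0.2000 = 0.7000
Terminal stock prices: S_uuu = 212.9, S_uud = 175.9, S_udd = 145.3, S_ddd = 120
Terminal payoffs (K − S): max(-37.92, 0) = 0, max(-0.8925, 0) = 0, max(29.7, 0) = 29.7, max(54.97, 0) = 54.97
Node uu (S = 185.1): V_uu = 1/1.09·[0.7000·0.0000 + 0.3000·0.0000] = 0.0000
Node ud (S = 152.9): V_ud = 1/1.09·[0.7000·0.0000 + 0.3000·29.6975] = 8.1736
Node dd (S = 126.3): V_dd = 1/1.09·[0.7000·29.6975 + 0.3000·54.9675] = 34.2005
Node u (S = 161): V_u = 1/1.09·[0.7000·0.0000 + 0.3000·8.1736] = 2.2496
Node d (S = 133): V_d = 1/1.09·[0.7000·8.1736 + 0.3000·34.2005] = 14.6621
Node 0 (S = 140): V_0 = 1/1.09·[0.7000·2.2496 + 0.3000·14.6621] = 5.4801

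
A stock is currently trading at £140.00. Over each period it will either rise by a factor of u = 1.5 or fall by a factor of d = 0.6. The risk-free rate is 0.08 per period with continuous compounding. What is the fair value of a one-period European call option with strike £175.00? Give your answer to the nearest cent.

Risk-neutral probability p = (e^0.08 − 0.6)/(1.5 − 0.6) = 0.4833/0.9000 = 0.5370
Terminal stock prices: S_u = 210, S_d = 84
Terminal payoffs (S − K): max(35, 0) = 35, max(-91, 0) = 0
Node 0 (S = 140): V_0 = e^(−0.08)·[0.5370·35.0000 + 0.4630·0.0000] = 17.3495

£17.35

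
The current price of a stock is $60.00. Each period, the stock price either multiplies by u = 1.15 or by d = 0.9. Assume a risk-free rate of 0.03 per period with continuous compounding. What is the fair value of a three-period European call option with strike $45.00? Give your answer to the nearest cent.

Risk-neutral probability p = (e^0.03 − 0.9)/(1.15 − 0.9) = 0.1305/0.2500 = 0.5218
Terminal stock prices: S_uuu = 91.25, S_uud = 71.41, S_udd = 55.89, S_ddd = 43.74
Terminal payoffs (S − K): max(46.25, 0) = 46.25, max(26.41, 0) = 26.41, max(10.89, 0) = 10.89, max(-1.26, 0) = 0
Node uu (S = 79.35): V_uu = e^(−0.03)·[0.5218·46.2525 + 0.4782·26.4150] = 35.6800
Node ud (S = 62.1): V_ud = e^(−0.03)·[0.5218·26.4150 + 0.4782·10.8900] = 18.4300
Node dd (S = 48.6): V_dd = e^(−0.03)·[0.5218·10.8900 + 0.4782·0.0000] = 5.5147
Node u (S = 69): V_u = e^(−0.03)·[0.5218·35.6800 + 0.4782·18.4300] = 26.6206
Node d (S = 54): V_d = e^(−0.03)·[0.5218·18.4300 + 0.4782·5.5147] = 11.8919
Node 0 (S = 60): V_0 = e^(−0.03)·[0.5218·26.6206 + 0.4782·11.8919] = 18.9990

$19.00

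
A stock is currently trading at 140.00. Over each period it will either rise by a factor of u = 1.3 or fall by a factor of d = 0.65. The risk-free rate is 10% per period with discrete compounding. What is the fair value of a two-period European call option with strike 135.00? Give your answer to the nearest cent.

Risk-neutral probability p = (1 + 0.1 − 0.65)/(1.3 − 0.65) = 0.4500/0.6500 = 0.6923
Terminal stock prices: S_uu = 236.6, S_ud = 118.3, S_dd = 59.15
Terminal payoffs (S − K): max(101.6, 0) = 101.6, max(-16.7, 0) = 0, max(-75.85, 0) = 0
Node u (S = 182): V_u = 1/1.1·[0.6923·101.6000 + 0.3077·0.0000] = 63.9441
Node d (S = 91): V_d = 1/1.1·[0.6923·0.0000 + 0.3077·0.0000] = 0.0000
Node 0 (S = 140): V_0 = 1/1.1·[0.6923·63.9441 + 0.3077·0.0000] = 40.2445

40.24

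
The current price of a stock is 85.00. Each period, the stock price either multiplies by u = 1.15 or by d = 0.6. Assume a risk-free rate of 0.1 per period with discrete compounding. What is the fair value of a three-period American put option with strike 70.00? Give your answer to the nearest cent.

2.49

Risk-neutral probability p = (1 + 0.1 − 0.6)/(1.15 − 0.6) = 0.5000/0.5500 = 0.9091
Terminal stock prices: S_uuu = 129.3, S_uud = 67.45, S_udd = 35.19, S_ddd = 18.36
Terminal payoffs (K − S): max(-59.27, 0) = 0, max(2.553, 0) = 2.553, max(34.81, 0) = 34.81, max(51.64, 0) = 51.64
Node uu (S = 112.4): continuation = 1/1.1·[0.9091·0.0000 + 0.0909·2.5525] = 0.2110; exercise value = 0.0000 ≤ continuation, so V_uu = 0.2110
Node ud (S = 58.65): continuation = 1/1.1·[0.9091·2.5525 + 0.0909·34.8100] = 4.9864; exercise value = 11.3500 > continuation, so V_ud = 11.3500 (exercise)
Node dd (S = 30.6): continuation = 1/1.1·[0.9091·34.8100 + 0.0909·51.6400] = 33.0364; exercise value = 39.4000 > continuation, so V_dd = 39.4000 (exercise)
Node u (S = 97.75): continuation = 1/1.1·[0.9091·0.2110 + 0.0909·11.3500] = 1.1124; exercise value = 0.0000 ≤ continuation, so V_u = 1.1124
Node d (S = 51): continuation = 1/1.1·[0.9091·11.3500 + 0.0909·39.4000] = 12.6364; exercise value = 19.0000 > continuation, so V_d = 19.0000 (exercise)
Node 0 (S = 85): continuation = 1/1.1·[0.9091·1.1124 + 0.0909·19.0000] = 2.4896; exercise value = 0.0000 ≤ continuation, so V_0 = 2.4896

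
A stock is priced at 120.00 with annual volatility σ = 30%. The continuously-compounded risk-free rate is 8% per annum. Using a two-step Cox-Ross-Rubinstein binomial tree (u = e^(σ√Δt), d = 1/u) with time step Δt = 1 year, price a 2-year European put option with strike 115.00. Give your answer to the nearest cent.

CRR parameters: u = e^(σ√Δt) = e^(0.3·√1) = 1.3499, d = 1/u = 0.7408
Per-period rate: rΔt = 0.08·1 = 0.08, so R = e^0.08 = 1.0833
Risk-neutral probability p = (e^0.08 − 0.7408)/(1.3499 − 0.7408) = 0.3425/0.6090 = 0.5623
Terminal stock prices: S_uu = 218.7, S_ud = 120, S_dd = 65.86
Terminal payoffs (K − S): max(-103.7, 0) = 0, max(-5, 0) = 0, max(49.14, 0) = 49.14
Node u (S = 162): V_u = e^(−0.08)·[0.5623·0.0000 + 0.4377·0.0000] = 0.0000
Node d (S = 88.9): V_d = e^(−0.08)·[0.5623·0.0000 + 0.4377·49.1426] = 19.8556
Node 0 (S = 120): V_0 = e^(−0.08)·[0.5623·0.0000 + 0.4377·19.8556] = 8.0224

8.02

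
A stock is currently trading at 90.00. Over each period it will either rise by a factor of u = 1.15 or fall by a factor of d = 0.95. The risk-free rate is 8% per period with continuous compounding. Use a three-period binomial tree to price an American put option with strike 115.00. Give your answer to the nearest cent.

Risk-neutral probability p = (e^0.08 − 0.95)/(1.15 − 0.95) = 0.1333/0.2000 = 0.6664
Terminal stock prices: S_uuu = 136.9, S_uud = 113.1, S_udd = 93.41, S_ddd = 77.16
Terminal payoffs (K − S): max(-21.88, 0) = 0, max(1.926, 0) = 1.926, max(21.59, 0) = 21.59, max(37.84, 0) = 37.84
Node uu (S = 119): continuation = e^(−0.08)·[0.6664·0.0000 + 0.3336·1.9263] = 0.5931; exercise value = 0.0000 ≤ continuation, so V_uu = 0.5931
Node ud (S = 98.32): continuation = e^(−0.08)·[0.6664·1.9263 + 0.3336·21.5913] = 7.8334; exercise value = 16.6750 > continuation, so V_ud = 16.6750 (exercise)
Node dd (S = 81.22): continuation = e^(−0.08)·[0.6664·21.5913 + 0.3336·37.8363] = 24.9334; exercise value = 33.7750 > continuation, so V_dd = 33.7750 (exercise)
Node u (S = 103.5): continuation = e^(−0.08)·[0.6664·0.5931 + 0.3336·16.6750] = 5.4994; exercise value = 11.5000 > continuation, so V_u = 11.5000 (exercise)
Node d (S = 85.5): continuation = e^(−0.08)·[0.6664·16.6750 + 0.3336·33.7750] = 20.6584; exercise value = 29.5000 > continuation, so V_d = 29.5000 (exercise)
Node 0 (S = 90): continuation = e^(−0.08)·[0.6664·11.5000 + 0.3336·29.5000] = 16.1584; exercise value = 25.0000 > continuation, so V_0 = 25.0000 (exercise)

25.00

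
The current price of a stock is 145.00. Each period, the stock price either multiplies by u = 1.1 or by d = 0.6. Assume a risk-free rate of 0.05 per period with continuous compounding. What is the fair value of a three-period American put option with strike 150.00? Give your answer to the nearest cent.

13.22

Risk-neutral probability p = (e^0.05 − 0.6)/(1.1 − 0.6) = 0.4513/0.5000 = 0.9025
Terminal stock prices: S_uuu = 193, S_uud = 105.3, S_udd = 57.42, S_ddd = 31.32
Terminal payoffs (K − S): max(-43, 0) = 0, max(44.73, 0) = 44.73, max(92.58, 0) = 92.58, max(118.7, 0) = 118.7
Node uu (S = 175.5): continuation = e^(−0.05)·[0.9025·0.0000 + 0.0975·44.7300] = 4.1467; exercise value = 0.0000 ≤ continuation, so V_uu = 4.1467
Node ud (S = 95.7): continuation = e^(−0.05)·[0.9025·44.7300 + 0.0975·92.5800] = 46.9844; exercise value = 54.3000 > continuation, so V_ud = 54.3000 (exercise)
Node dd (S = 52.2): continuation = e^(−0.05)·[0.9025·92.5800 + 0.0975·118.6800] = 90.4844; exercise value = 97.8000 > continuation, so V_dd = 97.8000 (exercise)
Node u (S = 159.5): continuation = e^(−0.05)·[0.9025·4.1467 + 0.0975·54.3000] = 8.5939; exercise value = 0.0000 ≤ continuation, so V_u = 8.5939
Node d (S = 87): continuation = e^(−0.05)·[0.9025·54.3000 + 0.0975·97.8000] = 55.6844; exercise value = 63.0000 > continuation, so V_d = 63.0000 (exercise)
Node 0 (S = 145): continuation = e^(−0.05)·[0.9025·8.5939 + 0.0975·63.0000] = 13.2185; exercise value = 5.0000 ≤ continuation, so V_0 = 13.2185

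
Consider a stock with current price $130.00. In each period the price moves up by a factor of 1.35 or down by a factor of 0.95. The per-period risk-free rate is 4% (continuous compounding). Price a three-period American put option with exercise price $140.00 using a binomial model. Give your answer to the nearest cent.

$12.51

Risk-neutral probability p = (e^0.04 − 0.95)/(1.35 − 0.95) = 0.0908/0.4000 = 0.2270
Terminal stock prices: S_uuu = 319.8, S_uud = 225.1, S_udd = 158.4, S_ddd = 111.5
Terminal payoffs (K − S): max(-179.8, 0) = 0, max(-85.08, 0) = 0, max(-18.39, 0) = 0, max(28.54, 0) = 28.54
Node uu (S = 236.9): continuation = e^(−0.04)·[0.2270·0.0000 + 0.7730·0.0000] = 0.0000; exercise value = 0.0000 ≤ continuation, so V_uu = 0.0000
Node ud (S = 166.7): continuation = e^(−0.04)·[0.2270·0.0000 + 0.7730·0.0000] = 0.0000; exercise value = 0.0000 ≤ continuation, so V_ud = 0.0000
Node dd (S = 117.3): continuation = e^(−0.04)·[0.2270·0.0000 + 0.7730·28.5413] = 21.1966; exercise value = 22.6750 > continuation, so V_dd = 22.6750 (exercise)
Node u (S = 175.5): continuation = e^(−0.04)·[0.2270·0.0000 + 0.7730·0.0000] = 0.0000; exercise value = 0.0000 ≤ continuation, so V_u = 0.0000
Node d (S = 123.5): continuation = e^(−0.04)·[0.2270·0.0000 + 0.7730·22.6750] = 16.8399; exercise value = 16.5000 ≤ continuation, so V_d = 16.8399
Node 0 (S = 130): continuation = e^(−0.04)·[0.2270·0.0000 + 0.7730·16.8399] = 12.5064; exercise value = 10.0000 ≤ continuation, so V_0 = 12.5064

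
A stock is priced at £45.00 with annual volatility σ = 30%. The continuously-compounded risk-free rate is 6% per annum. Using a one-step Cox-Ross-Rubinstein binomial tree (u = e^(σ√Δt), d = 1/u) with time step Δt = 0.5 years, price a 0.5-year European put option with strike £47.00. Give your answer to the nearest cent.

£4.95

CRR parameters: u = e^(σ√Δt) = e^(0.3·√0.5) = 1.2363, d = 1/u = 0.8089
Per-period rate: rΔt = 0.06·0.5 = 0.03, so R = e^0.03 = 1.0305
Risk-neutral probability p = (e^0.03 − 0.8089)/(1.2363 − 0.8089) = 0.2216/0.4275 = 0.5184
Terminal stock prices: S_u = 55.63, S_d = 36.4
Terminal payoffs (K − S): max(-8.634, 0) = 0, max(10.6, 0) = 10.6
Node 0 (S = 45): V_0 = e^(−0.03)·[0.5184·0.0000 + 0.4816·10.6014] = 4.9546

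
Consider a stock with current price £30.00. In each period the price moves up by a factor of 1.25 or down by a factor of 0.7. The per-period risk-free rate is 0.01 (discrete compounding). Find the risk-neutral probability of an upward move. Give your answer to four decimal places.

p = 0.5636

Risk-neutral probability p = (1 + 0.01 − 0.7)/(1.25 − 0.7) = 0.3100/0.5500 = 0.5636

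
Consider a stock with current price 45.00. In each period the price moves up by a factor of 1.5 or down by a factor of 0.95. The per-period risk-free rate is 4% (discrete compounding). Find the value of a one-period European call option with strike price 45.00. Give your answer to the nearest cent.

Risk-neutral probability p = (1 + 0.04 − 0.95)/(1.5 − 0.95) = 0.0900/0.5500 = 0.1636
Terminal stock prices: S_u = 67.5, S_d = 42.75
Terminal payoffs (S − K): max(22.5, 0) = 22.5, max(-2.25, 0) = 0
Node 0 (S = 45): V_0 = 1/1.04·[0.1636·22.5000 + 0.8364·0.0000] = 3.5402

3.54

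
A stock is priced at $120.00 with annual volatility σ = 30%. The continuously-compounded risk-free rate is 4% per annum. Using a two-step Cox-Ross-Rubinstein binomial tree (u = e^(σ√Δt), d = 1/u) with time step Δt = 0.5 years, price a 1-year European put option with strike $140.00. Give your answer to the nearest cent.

$24.71

CRR parameters: u = e^(σ√Δt) = e^(0.3·√0.5) = 1.2363, d = 1/u = 0.8089
Per-period rate: rΔt = 0.04·0.5 = 0.02, so R = e^0.02 = 1.0202
Risk-neutral probability p = (e^0.02 − 0.8089)/(1.2363 − 0.8089) = 0.2113/0.4275 = 0.4944
Terminal stock prices: S_uu = 183.4, S_ud = 120, S_dd = 78.51
Terminal payoffs (K − S): max(-43.42, 0) = 0, max(20, 0) = 20, max(61.49, 0) = 61.49
Node u (S = 148.4): V_u = e^(−0.02)·[0.4944·0.0000 + 0.5056·20.0000] = 9.9113
Node d (S = 97.06): V_d = e^(−0.02)·[0.4944·20.0000 + 0.5056·61.4899] = 40.1649
Node 0 (S = 120): V_0 = e^(−0.02)·[0.4944·9.9113 + 0.5056·40.1649] = 24.7076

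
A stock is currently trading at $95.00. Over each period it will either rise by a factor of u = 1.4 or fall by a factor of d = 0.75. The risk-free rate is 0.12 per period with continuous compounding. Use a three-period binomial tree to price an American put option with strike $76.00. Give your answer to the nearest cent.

$3.29

Risk-neutral probability p = (e^0.12 − 0.75)/(1.4 − 0.75) = 0.3775/0.6500 = 0.5808
Terminal stock prices: S_uuu = 260.7, S_uud = 139.6, S_udd = 74.81, S_ddd = 40.08
Terminal payoffs (K − S): max(-184.7, 0) = 0, max(-63.65, 0) = 0, max(1.188, 0) = 1.188, max(35.92, 0) = 35.92
Node uu (S = 186.2): continuation = e^(−0.12)·[0.5808·0.0000 + 0.4192·0.0000] = 0.0000; exercise value = 0.0000 ≤ continuation, so V_uu = 0.0000
Node ud (S = 99.75): continuation = e^(−0.12)·[0.5808·0.0000 + 0.4192·1.1875] = 0.4415; exercise value = 0.0000 ≤ continuation, so V_ud = 0.4415
Node dd (S = 53.44): continuation = e^(−0.12)·[0.5808·1.1875 + 0.4192·35.9219] = 13.9685; exercise value = 22.5625 > continuation, so V_dd = 22.5625 (exercise)
Node u (S = 133): continuation = e^(−0.12)·[0.5808·0.0000 + 0.4192·0.4415] = 0.1642; exercise value = 0.0000 ≤ continuation, so V_u = 0.1642
Node d (S = 71.25): continuation = e^(−0.12)·[0.5808·0.4415 + 0.4192·22.5625] = 8.6168; exercise value = 4.7500 ≤ continuation, so V_d = 8.6168
Node 0 (S = 95): continuation = e^(−0.12)·[0.5808·0.1642 + 0.4192·8.6168] = 3.2885; exercise value = 0.0000 ≤ continuation, so V_0 = 3.2885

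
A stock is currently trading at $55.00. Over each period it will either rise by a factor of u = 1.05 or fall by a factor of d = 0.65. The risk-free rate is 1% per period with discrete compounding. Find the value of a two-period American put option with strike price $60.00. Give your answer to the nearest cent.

$5.00

Risk-neutral probability p = (1 + 0.01 − 0.65)/(1.05 − 0.65) = 0.3600/0.4000 = 0.9000
Terminal stock prices: S_uu = 60.64, S_ud = 37.54, S_dd = 23.24
Terminal payoffs (K − S): max(-0.6375, 0) = 0, max(22.46, 0) = 22.46, max(36.76, 0) = 36.76
Node u (S = 57.75): continuation = 1/1.01·[0.9000·0.0000 + 0.1000·22.4625] = 2.2240; exercise value = 2.2500 > continuation, so V_u = 2.2500 (exercise)
Node d (S = 35.75): continuation = 1/1.01·[0.9000·22.4625 + 0.1000·36.7625] = 23.6559; exercise value = 24.2500 > continuation, so V_d = 24.2500 (exercise)
Node 0 (S = 55): continuation = 1/1.01·[0.9000·2.2500 + 0.1000·24.2500] = 4.4059; exercise value = 5.0000 > continuation, so V_0 = 5.0000 (exercise)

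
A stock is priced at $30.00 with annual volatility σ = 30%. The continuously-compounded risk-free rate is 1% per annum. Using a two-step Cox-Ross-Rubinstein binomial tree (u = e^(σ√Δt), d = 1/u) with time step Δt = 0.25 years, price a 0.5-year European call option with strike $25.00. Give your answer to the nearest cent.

CRR parameters: u = e^(σ√Δt) = e^(0.3·√0.25) = 1.1618, d = 1/u = 0.8607
Per-period rate: rΔt = 0.01·0.25 = 0.0025, so R = e^0.0025 = 1.0025
Risk-neutral probability p = (e^0.0025 − 0.8607)/(1.1618 − 0.8607) = 0.1418/0.3011 = 0.4709
Terminal stock prices: S_uu = 40.5, S_ud = 30, S_dd = 22.22
Terminal payoffs (S − K): max(15.5, 0) = 15.5, max(5, 0) = 5, max(-2.775, 0) = 0
Node u (S = 34.86): V_u = e^(−0.0025)·[0.4709·15.4958 + 0.5291·5.0000] = 9.9174
Node d (S = 25.82): V_d = e^(−0.0025)·[0.4709·5.0000 + 0.5291·0.0000] = 2.3485
Node 0 (S = 30): V_0 = e^(−0.0025)·[0.4709·9.9174 + 0.5291·2.3485] = 5.8978

$5.90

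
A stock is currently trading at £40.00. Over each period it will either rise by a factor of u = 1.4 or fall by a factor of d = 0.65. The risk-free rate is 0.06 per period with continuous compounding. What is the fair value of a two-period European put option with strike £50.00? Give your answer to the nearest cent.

Risk-neutral probability p = (e^0.06 − 0.65)/(1.4 − 0.65) = 0.4118/0.7500 = 0.5491
Terminal stock prices: S_uu = 78.4, S_ud = 36.4, S_dd = 16.9
Terminal payoffs (K − S): max(-28.4, 0) = 0, max(13.6, 0) = 13.6, max(33.1, 0) = 33.1
Node u (S = 56): V_u = e^(−0.06)·[0.5491·0.0000 + 0.4509·13.6000] = 5.7749
Node d (S = 26): V_d = e^(−0.06)·[0.5491·13.6000 + 0.4509·33.1000] = 21.0882
Node 0 (S = 40): V_0 = e^(−0.06)·[0.5491·5.7749 + 0.4509·21.0882] = 11.9411

£11.94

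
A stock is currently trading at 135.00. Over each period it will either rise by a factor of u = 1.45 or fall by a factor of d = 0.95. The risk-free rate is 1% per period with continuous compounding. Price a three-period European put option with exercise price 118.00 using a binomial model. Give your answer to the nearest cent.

Risk-neutral probability p = (e^0.01 − 0.95)/(1.45 − 0.95) = 0.0601/0.5000 = 0.1201
Terminal stock prices: S_uuu = 411.6, S_uud = 269.6, S_udd = 176.7, S_ddd = 115.7
Terminal payoffs (K − S): max(-293.6, 0) = 0, max(-151.6, 0) = 0, max(-58.66, 0) = 0, max(2.254, 0) = 2.254
Node uu (S = 283.8): V_uu = e^(−0.01)·[0.1201·0.0000 + 0.8799·0.0000] = 0.0000
Node ud (S = 186): V_ud = e^(−0.01)·[0.1201·0.0000 + 0.8799·0.0000] = 0.0000
Node dd (S = 121.8): V_dd = e^(−0.01)·[0.1201·0.0000 + 0.8799·2.2544] = 1.9639
Node u (S = 195.8): V_u = e^(−0.01)·[0.1201·0.0000 + 0.8799·0.0000] = 0.0000
Node d (S = 128.2): V_d = e^(−0.01)·[0.1201·0.0000 + 0.8799·1.9639] = 1.7108
Node 0 (S = 135): V_0 = e^(−0.01)·[0.1201·0.0000 + 0.8799·1.7108] = 1.4904

1.49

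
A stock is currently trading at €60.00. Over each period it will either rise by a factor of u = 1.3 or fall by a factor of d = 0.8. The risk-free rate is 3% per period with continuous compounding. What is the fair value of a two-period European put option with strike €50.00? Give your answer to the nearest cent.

€3.17

Risk-neutral probability p = (e^0.03 − 0.8)/(1.3 − 0.8) = 0.2305/0.5000 = 0.4609
Terminal stock prices: S_uu = 101.4, S_ud = 62.4, S_dd = 38.4
Terminal payoffs (K − S): max(-51.4, 0) = 0, max(-12.4, 0) = 0, max(11.6, 0) = 11.6
Node u (S = 78): V_u = e^(−0.03)·[0.4609·0.0000 + 0.5391·0.0000] = 0.0000
Node d (S = 48): V_d = e^(−0.03)·[0.4609·0.0000 + 0.5391·11.6000] = 6.0686
Node 0 (S = 60): V_0 = e^(−0.03)·[0.4609·0.0000 + 0.5391·6.0686] = 3.1749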